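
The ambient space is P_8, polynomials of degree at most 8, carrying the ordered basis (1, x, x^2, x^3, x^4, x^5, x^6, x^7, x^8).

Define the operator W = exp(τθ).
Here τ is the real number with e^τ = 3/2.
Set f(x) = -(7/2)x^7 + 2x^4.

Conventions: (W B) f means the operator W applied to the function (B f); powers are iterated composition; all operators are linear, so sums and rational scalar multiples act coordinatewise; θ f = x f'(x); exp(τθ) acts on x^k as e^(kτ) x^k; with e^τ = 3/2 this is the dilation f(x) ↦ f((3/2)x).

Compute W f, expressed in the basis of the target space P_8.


the image equals g(x) = -(15309/256)x^7 + (81/8)x^4

exp(τθ) x^k = e^(kτ) x^k; with e^τ = 3/2 this sends x^k to (3/2)^k x^k
x^4 ↦ 81/16 x^4
x^7 ↦ 2187/128 x^7
applying this coordinatewise to f: exp(τθ) f = -(15309/256)x^7 + (81/8)x^4


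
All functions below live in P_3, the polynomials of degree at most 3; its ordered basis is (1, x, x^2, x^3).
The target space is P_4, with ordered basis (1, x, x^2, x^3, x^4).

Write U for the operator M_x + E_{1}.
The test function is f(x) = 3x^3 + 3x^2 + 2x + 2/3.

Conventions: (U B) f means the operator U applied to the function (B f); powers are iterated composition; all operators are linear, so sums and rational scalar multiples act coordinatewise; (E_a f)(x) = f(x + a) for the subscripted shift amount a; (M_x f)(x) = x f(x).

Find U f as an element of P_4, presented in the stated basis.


M_x f = 3x^4 + 3x^3 + 2x^2 + (2/3)x
E_{1} f = 3x^3 + 12x^2 + 17x + 26/3
(M_x + E_{1}) f = 3x^4 + 6x^3 + 14x^2 + (53/3)x + 26/3

g(x) = 3x^4 + 6x^3 + 14x^2 + (53/3)x + 26/3


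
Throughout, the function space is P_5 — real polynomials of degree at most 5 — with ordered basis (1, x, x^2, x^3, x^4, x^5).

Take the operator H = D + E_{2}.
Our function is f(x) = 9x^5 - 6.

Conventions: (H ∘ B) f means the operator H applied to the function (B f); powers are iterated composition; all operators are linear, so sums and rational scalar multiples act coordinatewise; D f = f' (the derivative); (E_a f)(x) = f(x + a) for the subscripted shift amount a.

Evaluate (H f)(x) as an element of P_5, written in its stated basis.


the result is g(x) = 9x^5 + 135x^4 + 360x^3 + 720x^2 + 720x + 282

D f = 45x^4
E_{2} f = 9x^5 + 90x^4 + 360x^3 + 720x^2 + 720x + 282
(D + E_{2}) f = 9x^5 + 135x^4 + 360x^3 + 720x^2 + 720x + 282


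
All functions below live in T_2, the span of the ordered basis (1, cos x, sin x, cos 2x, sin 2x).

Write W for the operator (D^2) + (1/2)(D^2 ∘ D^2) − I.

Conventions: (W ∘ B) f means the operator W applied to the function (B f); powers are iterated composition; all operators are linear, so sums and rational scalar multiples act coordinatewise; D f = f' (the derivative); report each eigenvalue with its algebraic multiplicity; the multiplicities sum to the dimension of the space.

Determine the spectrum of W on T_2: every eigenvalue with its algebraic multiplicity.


image of 1: -1
image of cos x: -(3/2)cos x
image of sin x: -(3/2)sin x
image of cos 2x: 3cos 2x
image of sin 2x: 3sin 2x
the matrix is diagonal; its diagonal is (-1, -3/2, -3/2, 3, 3)
for a triangular matrix the eigenvalues are the diagonal entries, with algebraic multiplicity their repetition count

λ = -3/2 (multiplicity 2), λ = -1 (multiplicity 1), λ = 3 (multiplicity 2)


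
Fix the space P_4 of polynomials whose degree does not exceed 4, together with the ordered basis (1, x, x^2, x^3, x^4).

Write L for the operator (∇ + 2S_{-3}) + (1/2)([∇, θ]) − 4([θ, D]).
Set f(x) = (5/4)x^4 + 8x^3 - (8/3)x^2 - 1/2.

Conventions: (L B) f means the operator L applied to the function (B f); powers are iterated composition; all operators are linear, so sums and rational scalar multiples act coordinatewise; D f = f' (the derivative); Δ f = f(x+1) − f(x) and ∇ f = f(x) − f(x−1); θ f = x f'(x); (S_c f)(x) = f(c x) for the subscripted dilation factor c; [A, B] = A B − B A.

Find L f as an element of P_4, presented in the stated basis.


∇ f = 5x^3 + (33/2)x^2 - (73/3)x + 113/12
S_{-3} f = (405/4)x^4 - 216x^3 - 24x^2 - 1/2
(2S_{-3}) f = (405/2)x^4 - 432x^3 - 48x^2 - 1
(∇ + 2S_{-3}) f = (405/2)x^4 - 427x^3 - (63/2)x^2 - (73/3)x + 101/12
θ f = 5x^4 + 24x^3 - (16/3)x^2
∇ θ f = 20x^3 + 42x^2 - (188/3)x + 73/3
∇ f = 5x^3 + (33/2)x^2 - (73/3)x + 113/12
θ ∇ f = 15x^3 + 33x^2 - (73/3)x
[∇, θ] f = 5x^3 + 9x^2 - (115/3)x + 73/3
((1/2)([∇, θ])) f = (5/2)x^3 + (9/2)x^2 - (115/6)x + 73/6
D f = 5x^3 + 24x^2 - (16/3)x
θ D f = 15x^3 + 48x^2 - (16/3)x
θ f = 5x^4 + 24x^3 - (16/3)x^2
D θ f = 20x^3 + 72x^2 - (32/3)x
[θ, D] f = -5x^3 - 24x^2 + (16/3)x
(-4([θ, D])) f = 20x^3 + 96x^2 - (64/3)x
((∇ + 2S_{-3}) + (1/2)([∇, θ]) − 4([θ, D])) f = (405/2)x^4 - (809/2)x^3 + 69x^2 - (389/6)x + 247/12

the image equals g(x) = (405/2)x^4 - (809/2)x^3 + 69x^2 - (389/6)x + 247/12


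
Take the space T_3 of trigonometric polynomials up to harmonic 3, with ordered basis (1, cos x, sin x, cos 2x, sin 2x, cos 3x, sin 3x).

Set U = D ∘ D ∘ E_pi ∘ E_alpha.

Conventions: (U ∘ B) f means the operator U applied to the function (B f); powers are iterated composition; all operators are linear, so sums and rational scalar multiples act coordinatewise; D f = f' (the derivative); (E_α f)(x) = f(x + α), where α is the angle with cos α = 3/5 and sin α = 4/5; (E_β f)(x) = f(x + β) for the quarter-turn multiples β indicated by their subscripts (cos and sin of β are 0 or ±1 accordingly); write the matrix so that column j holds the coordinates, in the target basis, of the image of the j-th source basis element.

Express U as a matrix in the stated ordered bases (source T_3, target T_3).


image of 1: 0
image of cos x: (3/5)cos x - (4/5)sin x
image of sin x: (4/5)cos x + (3/5)sin x
image of cos 2x: (28/25)cos 2x + (96/25)sin 2x
image of sin 2x: -(96/25)cos 2x + (28/25)sin 2x
image of cos 3x: -(1053/125)cos 3x - (396/125)sin 3x
image of sin 3x: (396/125)cos 3x - (1053/125)sin 3x
each image's coordinates form column j of the matrix

the matrix is [[0, 0, 0, 0, 0, 0, 0]; [0, 3/5, 4/5, 0, 0, 0, 0]; [0, -4/5, 3/5, 0, 0, 0, 0]; [0, 0, 0, 28/25, -96/25, 0, 0]; [0, 0, 0, 96/25, 28/25, 0, 0]; [0, 0, 0, 0, 0, -1053/125, 396/125]; [0, 0, 0, 0, 0, -396/125, -1053/125]] (rows listed top to bottom)


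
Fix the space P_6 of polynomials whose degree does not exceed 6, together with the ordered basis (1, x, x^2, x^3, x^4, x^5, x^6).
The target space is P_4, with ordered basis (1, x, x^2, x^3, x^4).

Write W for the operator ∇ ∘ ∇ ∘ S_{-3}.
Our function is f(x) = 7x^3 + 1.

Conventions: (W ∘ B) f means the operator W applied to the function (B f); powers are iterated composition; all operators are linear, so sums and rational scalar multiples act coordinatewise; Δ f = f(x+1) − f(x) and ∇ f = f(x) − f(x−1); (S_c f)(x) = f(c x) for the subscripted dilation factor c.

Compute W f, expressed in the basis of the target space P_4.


S_{-3} f = -189x^3 + 1
∇ S_{-3} f = -567x^2 + 567x - 189
∇ ∇ S_{-3} f = -1134x + 1134

the result is g(x) = -1134x + 1134


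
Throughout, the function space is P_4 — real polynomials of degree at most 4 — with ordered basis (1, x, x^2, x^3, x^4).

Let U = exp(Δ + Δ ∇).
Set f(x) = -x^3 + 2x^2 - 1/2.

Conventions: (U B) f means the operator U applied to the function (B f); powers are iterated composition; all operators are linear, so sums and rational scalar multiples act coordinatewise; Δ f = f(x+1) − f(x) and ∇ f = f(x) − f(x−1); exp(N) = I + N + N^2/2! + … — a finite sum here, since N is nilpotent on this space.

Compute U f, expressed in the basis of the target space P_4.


the image equals g(x) = -x^3 - x^2 - 8x - 7/2

order-1 term: -3x^2 - 5x + 5
order-2 term: -3x - 7
order-3 term: -1
the series for exp(Δ + Δ ∇) f terminates at order 3
exp(Δ + Δ ∇) f = -x^3 - x^2 - 8x - 7/2


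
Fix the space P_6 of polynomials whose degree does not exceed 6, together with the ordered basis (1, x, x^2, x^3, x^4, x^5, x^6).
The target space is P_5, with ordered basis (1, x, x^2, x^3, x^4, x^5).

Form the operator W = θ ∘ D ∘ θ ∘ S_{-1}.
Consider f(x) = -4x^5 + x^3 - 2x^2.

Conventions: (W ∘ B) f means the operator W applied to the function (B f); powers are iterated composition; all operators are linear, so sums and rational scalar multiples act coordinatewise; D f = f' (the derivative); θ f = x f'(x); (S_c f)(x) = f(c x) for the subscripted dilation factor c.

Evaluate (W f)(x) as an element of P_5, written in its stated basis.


g(x) = 400x^4 - 18x^2 - 8x

S_{-1} f = 4x^5 - x^3 - 2x^2
θ S_{-1} f = 20x^5 - 3x^3 - 4x^2
D (θ ∘ S_{-1}) f = 100x^4 - 9x^2 - 8x
θ D (θ ∘ S_{-1}) f = 400x^4 - 18x^2 - 8x


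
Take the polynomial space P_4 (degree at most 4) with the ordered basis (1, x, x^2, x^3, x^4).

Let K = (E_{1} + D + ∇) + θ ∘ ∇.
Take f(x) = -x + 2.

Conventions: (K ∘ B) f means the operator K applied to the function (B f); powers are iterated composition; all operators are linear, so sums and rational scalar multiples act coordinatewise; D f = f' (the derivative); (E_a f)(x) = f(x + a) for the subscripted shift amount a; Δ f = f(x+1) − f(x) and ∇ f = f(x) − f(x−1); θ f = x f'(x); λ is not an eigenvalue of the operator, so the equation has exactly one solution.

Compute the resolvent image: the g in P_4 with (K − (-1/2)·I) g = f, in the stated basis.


write g with unknown coordinates in the stated basis and equate coefficients in (K − (-1/2)·I) g = f
solving from the highest basis element down gives g = -(2/3)x + 8/3
check: K g = -(2/3)x + 2/3
so K g − (-1/2)·g = -x + 2 = f ✓

the image equals g(x) = -(2/3)x + 8/3


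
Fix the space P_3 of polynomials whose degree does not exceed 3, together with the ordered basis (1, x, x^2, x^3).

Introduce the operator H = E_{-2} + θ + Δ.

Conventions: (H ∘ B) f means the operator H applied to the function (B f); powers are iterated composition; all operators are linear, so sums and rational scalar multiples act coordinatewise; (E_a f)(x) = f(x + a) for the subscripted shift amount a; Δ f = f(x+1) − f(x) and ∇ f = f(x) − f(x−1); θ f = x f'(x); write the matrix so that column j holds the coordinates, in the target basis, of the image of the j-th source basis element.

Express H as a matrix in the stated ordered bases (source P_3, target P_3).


image of 1: 1
image of x: 2x - 1
image of x^2: 3x^2 - 2x + 5
image of x^3: 4x^3 - 3x^2 + 15x - 7
each image's coordinates form column j of the matrix

the matrix is [[1, -1, 5, -7]; [0, 2, -2, 15]; [0, 0, 3, -3]; [0, 0, 0, 4]] (rows listed top to bottom)


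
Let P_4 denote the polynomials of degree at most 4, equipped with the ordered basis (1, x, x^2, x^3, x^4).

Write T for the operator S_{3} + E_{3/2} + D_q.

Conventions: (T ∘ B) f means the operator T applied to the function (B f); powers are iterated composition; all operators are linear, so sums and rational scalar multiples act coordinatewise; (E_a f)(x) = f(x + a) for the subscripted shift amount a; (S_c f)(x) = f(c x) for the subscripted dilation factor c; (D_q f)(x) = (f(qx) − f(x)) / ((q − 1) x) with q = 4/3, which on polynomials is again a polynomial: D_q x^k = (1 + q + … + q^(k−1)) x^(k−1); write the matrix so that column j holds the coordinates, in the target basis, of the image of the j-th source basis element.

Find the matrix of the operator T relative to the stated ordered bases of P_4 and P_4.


image of 1: 2
image of x: 4x + 5/2
image of x^2: 10x^2 + (16/3)x + 9/4
image of x^3: 28x^3 + (155/18)x^2 + (27/4)x + 27/8
image of x^4: 82x^4 + (337/27)x^3 + (27/2)x^2 + (27/2)x + 81/16
each image's coordinates form column j of the matrix

the matrix is [[2, 5/2, 9/4, 27/8, 81/16]; [0, 4, 16/3, 27/4, 27/2]; [0, 0, 10, 155/18, 27/2]; [0, 0, 0, 28, 337/27]; [0, 0, 0, 0, 82]] (rows listed top to bottom)


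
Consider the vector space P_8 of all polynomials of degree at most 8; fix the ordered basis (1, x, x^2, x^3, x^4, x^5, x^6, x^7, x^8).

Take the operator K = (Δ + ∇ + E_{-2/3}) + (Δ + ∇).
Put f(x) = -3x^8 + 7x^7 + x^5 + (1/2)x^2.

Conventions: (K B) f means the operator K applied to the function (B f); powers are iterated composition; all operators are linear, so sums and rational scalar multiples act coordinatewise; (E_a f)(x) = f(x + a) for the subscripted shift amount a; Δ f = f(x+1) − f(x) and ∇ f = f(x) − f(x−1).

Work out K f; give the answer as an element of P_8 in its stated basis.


the result is g(x) = -3x^8 - 73x^7 + 126x^6 - (5003/9)x^5 + (23830/27)x^4 - (16120/27)x^3 + (291019/486)x^2 - (62674/729)x + 7670/243

Δ f = -24x^7 - 35x^6 - 21x^5 + 40x^4 + 87x^3 + 73x^2 + 31x + 11/2
∇ f = -24x^7 + 133x^6 - 315x^5 + 460x^4 - 423x^3 + 241x^2 - 77x + 21/2
E_{-2/3} f = -3x^8 + 23x^7 - 70x^6 + (1045/9)x^5 - (3170/27)x^4 + (2024/27)x^3 - (14189/486)x^2 + (4394/729)x - 106/243
(Δ + ∇ + E_{-2/3}) f = -3x^8 - 25x^7 + 28x^6 - (1979/9)x^5 + (10330/27)x^4 - (7048/27)x^3 + (138415/486)x^2 - (29140/729)x + 3782/243
Δ f = -24x^7 - 35x^6 - 21x^5 + 40x^4 + 87x^3 + 73x^2 + 31x + 11/2
∇ f = -24x^7 + 133x^6 - 315x^5 + 460x^4 - 423x^3 + 241x^2 - 77x + 21/2
(Δ + ∇) f = -48x^7 + 98x^6 - 336x^5 + 500x^4 - 336x^3 + 314x^2 - 46x + 16
((Δ + ∇ + E_{-2/3}) + (Δ + ∇)) f = -3x^8 - 73x^7 + 126x^6 - (5003/9)x^5 + (23830/27)x^4 - (16120/27)x^3 + (291019/486)x^2 - (62674/729)x + 7670/243


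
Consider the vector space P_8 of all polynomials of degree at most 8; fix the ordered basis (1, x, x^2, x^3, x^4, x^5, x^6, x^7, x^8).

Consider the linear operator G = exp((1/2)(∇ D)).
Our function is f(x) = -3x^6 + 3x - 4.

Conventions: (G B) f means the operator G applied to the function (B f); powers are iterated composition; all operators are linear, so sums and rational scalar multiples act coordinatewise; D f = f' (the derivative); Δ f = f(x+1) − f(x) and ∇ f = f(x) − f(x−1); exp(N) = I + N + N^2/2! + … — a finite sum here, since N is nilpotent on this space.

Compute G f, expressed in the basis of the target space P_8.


order-1 term: -45x^4 + 90x^3 - 90x^2 + 45x - 9
order-2 term: -135x^2 + 270x - 315/2
order-3 term: -45
the series for exp((1/2)(∇ D)) f terminates at order 3
exp((1/2)(∇ D)) f = -3x^6 - 45x^4 + 90x^3 - 225x^2 + 318x - 431/2

the image equals g(x) = -3x^6 - 45x^4 + 90x^3 - 225x^2 + 318x - 431/2


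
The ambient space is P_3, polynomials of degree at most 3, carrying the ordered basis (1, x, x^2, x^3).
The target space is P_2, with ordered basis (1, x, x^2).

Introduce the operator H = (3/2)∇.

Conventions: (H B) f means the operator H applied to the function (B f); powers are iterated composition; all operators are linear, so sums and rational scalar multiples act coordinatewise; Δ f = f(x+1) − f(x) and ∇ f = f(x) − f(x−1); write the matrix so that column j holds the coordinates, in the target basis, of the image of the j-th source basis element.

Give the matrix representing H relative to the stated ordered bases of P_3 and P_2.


image of 1: 0
image of x: 3/2
image of x^2: 3x - 3/2
image of x^3: (9/2)x^2 - (9/2)x + 3/2
each image's coordinates form column j of the matrix

the matrix is [[0, 3/2, -3/2, 3/2]; [0, 0, 3, -9/2]; [0, 0, 0, 9/2]] (rows listed top to bottom)


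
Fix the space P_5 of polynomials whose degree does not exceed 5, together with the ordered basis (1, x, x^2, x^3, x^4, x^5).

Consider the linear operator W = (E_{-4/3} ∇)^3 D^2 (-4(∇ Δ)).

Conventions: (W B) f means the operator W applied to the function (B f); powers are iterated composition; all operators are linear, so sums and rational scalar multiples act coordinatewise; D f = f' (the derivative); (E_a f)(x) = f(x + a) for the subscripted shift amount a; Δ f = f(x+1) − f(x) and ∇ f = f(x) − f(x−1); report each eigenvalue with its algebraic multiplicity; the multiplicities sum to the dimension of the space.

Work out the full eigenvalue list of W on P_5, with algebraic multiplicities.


λ = 0 (multiplicity 6)

image of 1: 0
image of x: 0
image of x^2: 0
image of x^3: 0
image of x^4: 0
image of x^5: 0
the matrix is upper triangular; its diagonal is (0, 0, 0, 0, 0, 0)
for a triangular matrix the eigenvalues are the diagonal entries, with algebraic multiplicity their repetition count


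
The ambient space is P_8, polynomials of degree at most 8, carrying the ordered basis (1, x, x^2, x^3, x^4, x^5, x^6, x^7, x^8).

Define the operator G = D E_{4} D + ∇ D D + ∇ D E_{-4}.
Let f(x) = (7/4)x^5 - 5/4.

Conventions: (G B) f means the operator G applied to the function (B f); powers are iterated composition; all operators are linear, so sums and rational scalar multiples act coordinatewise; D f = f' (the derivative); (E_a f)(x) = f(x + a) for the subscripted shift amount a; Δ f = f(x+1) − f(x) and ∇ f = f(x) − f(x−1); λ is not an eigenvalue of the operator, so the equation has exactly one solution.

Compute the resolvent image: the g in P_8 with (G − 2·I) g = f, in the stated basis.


the result is g(x) = -(7/8)x^5 - (35/2)x^3 - (105/8)x^2 - (2065/2)x + 2985/16

write g with unknown coordinates in the stated basis and equate coefficients in (G − 2·I) g = f
solving from the highest basis element down gives g = -(7/8)x^5 - (35/2)x^3 - (105/8)x^2 - (2065/2)x + 2985/16
check: G g = -35x^3 - (105/4)x^2 - 2065x + 2975/8
so G g − 2·g = (7/4)x^5 - 5/4 = f ✓


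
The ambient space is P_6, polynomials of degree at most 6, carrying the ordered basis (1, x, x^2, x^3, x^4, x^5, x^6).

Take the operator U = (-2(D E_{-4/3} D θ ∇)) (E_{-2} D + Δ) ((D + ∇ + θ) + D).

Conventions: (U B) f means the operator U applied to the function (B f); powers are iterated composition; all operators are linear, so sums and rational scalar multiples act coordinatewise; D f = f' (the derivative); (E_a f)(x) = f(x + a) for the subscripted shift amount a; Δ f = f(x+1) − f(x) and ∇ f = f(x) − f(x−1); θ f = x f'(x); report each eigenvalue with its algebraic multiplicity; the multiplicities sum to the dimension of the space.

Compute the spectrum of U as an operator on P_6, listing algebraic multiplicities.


λ = 0 (multiplicity 7)

image of 1: 0
image of x: 0
image of x^2: 0
image of x^3: 0
image of x^4: -768
image of x^5: -7200x + 12720
image of x^6: -34560x^2 + 131040x - 144960
the matrix is upper triangular; its diagonal is (0, 0, 0, 0, 0, 0, 0)
for a triangular matrix the eigenvalues are the diagonal entries, with algebraic multiplicity their repetition count


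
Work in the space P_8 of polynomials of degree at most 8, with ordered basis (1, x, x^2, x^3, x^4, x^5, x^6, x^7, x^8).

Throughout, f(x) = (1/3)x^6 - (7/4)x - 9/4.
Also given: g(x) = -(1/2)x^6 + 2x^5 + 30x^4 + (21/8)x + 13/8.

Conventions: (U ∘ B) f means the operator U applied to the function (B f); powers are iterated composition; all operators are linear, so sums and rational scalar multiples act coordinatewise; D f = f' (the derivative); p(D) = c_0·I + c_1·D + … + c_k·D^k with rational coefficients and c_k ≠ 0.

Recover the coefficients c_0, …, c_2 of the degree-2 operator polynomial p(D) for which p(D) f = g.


p(D) = -(3/2)·I + D + 3·D^2, i.e. c_0 = -3/2, c_1 = 1, c_2 = 3

D^0 f = (1/3)x^6 - (7/4)x - 9/4
D^1 f = 2x^5 - 7/4
D^2 f = 10x^4
matching coefficients of g against c_0 f + c_1 Df + … from the top degree down determines the c_i
solution: c_0 = -3/2, c_1 = 1, c_2 = 3


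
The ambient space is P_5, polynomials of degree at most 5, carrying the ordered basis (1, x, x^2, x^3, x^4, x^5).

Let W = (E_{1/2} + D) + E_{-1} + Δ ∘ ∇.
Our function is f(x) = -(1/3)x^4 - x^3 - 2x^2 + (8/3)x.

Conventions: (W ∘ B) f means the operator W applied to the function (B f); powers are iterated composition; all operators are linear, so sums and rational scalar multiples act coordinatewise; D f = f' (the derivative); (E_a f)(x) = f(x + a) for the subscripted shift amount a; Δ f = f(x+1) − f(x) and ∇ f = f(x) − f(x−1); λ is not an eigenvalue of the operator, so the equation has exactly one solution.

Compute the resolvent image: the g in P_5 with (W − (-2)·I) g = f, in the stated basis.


write g with unknown coordinates in the stated basis and equate coefficients in (W − (-2)·I) g = f
solving from the highest basis element down gives g = -(1/12)x^4 - (5/24)x^3 - (1/64)x^2 + (283/256)x - 659/6144
check: W g = -(1/6)x^4 - (7/12)x^3 - (63/32)x^2 + (175/384)x + 659/3072
so W g − (-2)·g = -(1/3)x^4 - x^3 - 2x^2 + (8/3)x = f ✓

the result is g(x) = -(1/12)x^4 - (5/24)x^3 - (1/64)x^2 + (283/256)x - 659/6144


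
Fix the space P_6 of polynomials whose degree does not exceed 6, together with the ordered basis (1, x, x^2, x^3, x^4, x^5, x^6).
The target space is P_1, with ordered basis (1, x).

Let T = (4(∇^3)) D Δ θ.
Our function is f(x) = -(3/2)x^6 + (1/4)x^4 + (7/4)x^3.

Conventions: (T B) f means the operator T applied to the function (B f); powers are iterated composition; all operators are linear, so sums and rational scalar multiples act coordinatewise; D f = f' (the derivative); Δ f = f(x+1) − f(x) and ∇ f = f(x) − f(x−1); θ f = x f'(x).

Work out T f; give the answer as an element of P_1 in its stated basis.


the image equals g(x) = -25920x + 25920

θ f = -9x^6 + x^4 + (21/4)x^3
Δ θ f = -54x^5 - 135x^4 - 176x^3 - (453/4)x^2 - (137/4)x - 11/4
D Δ θ f = -270x^4 - 540x^3 - 528x^2 - (453/2)x - 137/4
∇ (D Δ θ) f = -1080x^3 - 516x + 63/2
∇ ∇ (D Δ θ) f = -3240x^2 + 3240x - 1596
∇ ∇ ∇ (D Δ θ) f = -6480x + 6480
(4(∇^3)) (D Δ θ) f = -25920x + 25920


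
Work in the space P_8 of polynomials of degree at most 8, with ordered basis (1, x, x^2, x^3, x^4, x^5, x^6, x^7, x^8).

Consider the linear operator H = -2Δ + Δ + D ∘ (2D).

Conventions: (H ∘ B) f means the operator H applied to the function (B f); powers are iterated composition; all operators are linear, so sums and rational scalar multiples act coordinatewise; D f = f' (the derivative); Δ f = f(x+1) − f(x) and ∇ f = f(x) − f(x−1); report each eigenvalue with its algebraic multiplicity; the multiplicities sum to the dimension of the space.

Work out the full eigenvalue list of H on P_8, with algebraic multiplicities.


image of 1: 0
image of x: -1
image of x^2: -2x + 3
image of x^3: -3x^2 + 9x - 1
image of x^4: -4x^3 + 18x^2 - 4x - 1
image of x^5: -5x^4 + 30x^3 - 10x^2 - 5x - 1
image of x^6: -6x^5 + 45x^4 - 20x^3 - 15x^2 - 6x - 1
image of x^7: -7x^6 + 63x^5 - 35x^4 - 35x^3 - 21x^2 - 7x - 1
image of x^8: -8x^7 + 84x^6 - 56x^5 - 70x^4 - 56x^3 - 28x^2 - 8x - 1
the matrix is upper triangular; its diagonal is (0, 0, 0, 0, 0, 0, 0, 0, 0)
for a triangular matrix the eigenvalues are the diagonal entries, with algebraic multiplicity their repetition count

λ = 0 (multiplicity 9)


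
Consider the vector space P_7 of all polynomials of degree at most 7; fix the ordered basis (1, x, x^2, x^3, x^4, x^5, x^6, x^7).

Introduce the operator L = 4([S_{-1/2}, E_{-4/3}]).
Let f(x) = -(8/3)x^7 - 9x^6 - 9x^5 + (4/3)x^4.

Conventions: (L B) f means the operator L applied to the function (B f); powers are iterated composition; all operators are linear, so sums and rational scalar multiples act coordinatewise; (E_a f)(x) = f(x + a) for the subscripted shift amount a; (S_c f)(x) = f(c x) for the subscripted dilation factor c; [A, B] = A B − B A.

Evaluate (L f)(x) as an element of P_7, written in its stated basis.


the image equals g(x) = (7/3)x^6 - (25/6)x^5 + (715/18)x^4 - (2948/81)x^3 + (7616/81)x^2 + (7840/243)x + 117376/2187

E_{-4/3} f = -(8/3)x^7 + (143/9)x^6 - (329/9)x^5 + (3448/81)x^4 - (8608/243)x^3 + (8960/243)x^2 - (70400/2187)x + 75776/6561
S_{-1/2} E_{-4/3} f = (1/48)x^7 + (143/576)x^6 + (329/288)x^5 + (431/162)x^4 + (1076/243)x^3 + (2240/243)x^2 + (35200/2187)x + 75776/6561
S_{-1/2} f = (1/48)x^7 - (9/64)x^6 + (9/32)x^5 + (1/12)x^4
E_{-4/3} S_{-1/2} f = (1/48)x^7 - (193/576)x^6 + (629/288)x^5 - (4711/648)x^4 + (3287/243)x^3 - (3472/243)x^2 + (17560/2187)x - 12256/6561
[S_{-1/2}, E_{-4/3}] f = (7/12)x^6 - (25/24)x^5 + (715/72)x^4 - (737/81)x^3 + (1904/81)x^2 + (1960/243)x + 29344/2187
(4([S_{-1/2}, E_{-4/3}])) f = (7/3)x^6 - (25/6)x^5 + (715/18)x^4 - (2948/81)x^3 + (7616/81)x^2 + (7840/243)x + 117376/2187


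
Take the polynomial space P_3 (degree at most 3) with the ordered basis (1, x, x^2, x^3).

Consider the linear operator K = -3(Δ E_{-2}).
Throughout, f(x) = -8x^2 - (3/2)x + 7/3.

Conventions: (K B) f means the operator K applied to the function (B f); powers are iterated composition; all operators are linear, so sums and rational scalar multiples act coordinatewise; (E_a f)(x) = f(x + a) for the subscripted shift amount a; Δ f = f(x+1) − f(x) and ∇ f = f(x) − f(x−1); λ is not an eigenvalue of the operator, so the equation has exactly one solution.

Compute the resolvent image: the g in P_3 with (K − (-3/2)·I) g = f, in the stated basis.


write g with unknown coordinates in the stated basis and equate coefficients in (K − (-3/2)·I) g = f
solving from the highest basis element down gives g = -(16/3)x^2 - (67/3)x - 100/9
check: K g = 32x + 19
so K g − (-3/2)·g = -8x^2 - (3/2)x + 7/3 = f ✓

the result is g(x) = -(16/3)x^2 - (67/3)x - 100/9


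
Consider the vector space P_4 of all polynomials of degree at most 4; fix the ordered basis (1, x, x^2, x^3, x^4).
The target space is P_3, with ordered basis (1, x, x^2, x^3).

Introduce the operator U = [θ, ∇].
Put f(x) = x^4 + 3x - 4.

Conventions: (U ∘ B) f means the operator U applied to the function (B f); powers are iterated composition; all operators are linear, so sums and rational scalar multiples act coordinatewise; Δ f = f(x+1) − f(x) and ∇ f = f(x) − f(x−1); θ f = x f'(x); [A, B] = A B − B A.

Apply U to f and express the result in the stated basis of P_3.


∇ f = 4x^3 - 6x^2 + 4x + 2
θ ∇ f = 12x^3 - 12x^2 + 4x
θ f = 4x^4 + 3x
∇ θ f = 16x^3 - 24x^2 + 16x - 1
[θ, ∇] f = -4x^3 + 12x^2 - 12x + 1

the result is g(x) = -4x^3 + 12x^2 - 12x + 1


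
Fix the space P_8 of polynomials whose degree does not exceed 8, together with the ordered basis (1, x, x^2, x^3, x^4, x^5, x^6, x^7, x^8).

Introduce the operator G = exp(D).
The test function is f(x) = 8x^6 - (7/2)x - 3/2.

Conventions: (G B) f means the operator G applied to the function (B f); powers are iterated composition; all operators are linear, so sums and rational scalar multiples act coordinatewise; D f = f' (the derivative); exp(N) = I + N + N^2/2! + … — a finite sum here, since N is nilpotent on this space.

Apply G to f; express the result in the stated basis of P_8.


g(x) = 8x^6 + 48x^5 + 120x^4 + 160x^3 + 120x^2 + (89/2)x + 3

order-1 term: 48x^5 - 7/2
order-2 term: 120x^4
order-3 term: 160x^3
order-4 term: 120x^2
order-5 term: 48x
order-6 term: 8
the series for exp(D) f terminates at order 6
exp(D) f = 8x^6 + 48x^5 + 120x^4 + 160x^3 + 120x^2 + (89/2)x + 3


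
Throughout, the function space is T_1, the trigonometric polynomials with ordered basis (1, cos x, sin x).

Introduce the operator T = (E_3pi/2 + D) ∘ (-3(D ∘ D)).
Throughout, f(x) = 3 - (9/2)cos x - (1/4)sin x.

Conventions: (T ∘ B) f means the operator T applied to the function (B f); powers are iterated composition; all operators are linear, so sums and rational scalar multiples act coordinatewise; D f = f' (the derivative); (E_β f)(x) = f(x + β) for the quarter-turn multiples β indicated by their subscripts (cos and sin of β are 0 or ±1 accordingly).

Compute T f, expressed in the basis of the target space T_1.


g(x) = 0

D f = -(1/4)cos x + (9/2)sin x
D D f = (9/2)cos x + (1/4)sin x
(-3(D ∘ D)) f = -(27/2)cos x - (3/4)sin x
E_3pi/2 (-3(D ∘ D)) f = (3/4)cos x - (27/2)sin x
D (-3(D ∘ D)) f = -(3/4)cos x + (27/2)sin x
(E_3pi/2 + D) (-3(D ∘ D)) f = 0


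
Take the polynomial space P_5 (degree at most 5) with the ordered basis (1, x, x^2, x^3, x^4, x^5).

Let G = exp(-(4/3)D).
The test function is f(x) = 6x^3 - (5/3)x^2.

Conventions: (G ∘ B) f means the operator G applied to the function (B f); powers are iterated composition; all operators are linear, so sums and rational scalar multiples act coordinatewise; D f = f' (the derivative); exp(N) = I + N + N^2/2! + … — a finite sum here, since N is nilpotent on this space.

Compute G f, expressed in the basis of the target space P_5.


order-1 term: -24x^2 + (40/9)x
order-2 term: 32x - 80/27
order-3 term: -128/9
the series for exp(-(4/3)D) f terminates at order 3
exp(-(4/3)D) f = 6x^3 - (77/3)x^2 + (328/9)x - 464/27

the result is g(x) = 6x^3 - (77/3)x^2 + (328/9)x - 464/27


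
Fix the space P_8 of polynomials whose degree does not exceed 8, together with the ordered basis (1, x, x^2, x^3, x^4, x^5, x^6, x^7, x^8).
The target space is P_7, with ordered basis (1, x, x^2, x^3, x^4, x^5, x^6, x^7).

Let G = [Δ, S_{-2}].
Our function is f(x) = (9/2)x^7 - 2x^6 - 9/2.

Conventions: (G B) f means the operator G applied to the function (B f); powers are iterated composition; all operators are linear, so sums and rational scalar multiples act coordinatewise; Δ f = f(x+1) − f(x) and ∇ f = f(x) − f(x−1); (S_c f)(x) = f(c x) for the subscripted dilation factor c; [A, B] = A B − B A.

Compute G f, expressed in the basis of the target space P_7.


S_{-2} f = -576x^7 - 128x^6 - 9/2
Δ S_{-2} f = -4032x^6 - 12864x^5 - 22080x^4 - 22720x^3 - 14016x^2 - 4800x - 704
Δ f = (63/2)x^6 + (165/2)x^5 + (255/2)x^4 + (235/2)x^3 + (129/2)x^2 + (39/2)x + 5/2
S_{-2} Δ f = 2016x^6 - 2640x^5 + 2040x^4 - 940x^3 + 258x^2 - 39x + 5/2
[Δ, S_{-2}] f = -6048x^6 - 10224x^5 - 24120x^4 - 21780x^3 - 14274x^2 - 4761x - 1413/2

the image equals g(x) = -6048x^6 - 10224x^5 - 24120x^4 - 21780x^3 - 14274x^2 - 4761x - 1413/2


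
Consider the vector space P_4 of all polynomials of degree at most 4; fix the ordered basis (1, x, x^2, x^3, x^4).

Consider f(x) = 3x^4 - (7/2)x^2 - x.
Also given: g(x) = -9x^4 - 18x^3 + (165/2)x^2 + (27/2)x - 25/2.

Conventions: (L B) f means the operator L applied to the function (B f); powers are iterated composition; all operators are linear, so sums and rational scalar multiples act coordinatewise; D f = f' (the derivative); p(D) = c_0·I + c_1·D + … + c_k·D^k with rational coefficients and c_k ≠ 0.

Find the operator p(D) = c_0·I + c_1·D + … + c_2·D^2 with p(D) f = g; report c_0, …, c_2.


p(D) = -3·I − (3/2)·D + 2·D^2, i.e. c_0 = -3, c_1 = -3/2, c_2 = 2

D^0 f = 3x^4 - (7/2)x^2 - x
D^1 f = 12x^3 - 7x - 1
D^2 f = 36x^2 - 7
matching coefficients of g against c_0 f + c_1 Df + … from the top degree down determines the c_i
solution: c_0 = -3, c_1 = -3/2, c_2 = 2


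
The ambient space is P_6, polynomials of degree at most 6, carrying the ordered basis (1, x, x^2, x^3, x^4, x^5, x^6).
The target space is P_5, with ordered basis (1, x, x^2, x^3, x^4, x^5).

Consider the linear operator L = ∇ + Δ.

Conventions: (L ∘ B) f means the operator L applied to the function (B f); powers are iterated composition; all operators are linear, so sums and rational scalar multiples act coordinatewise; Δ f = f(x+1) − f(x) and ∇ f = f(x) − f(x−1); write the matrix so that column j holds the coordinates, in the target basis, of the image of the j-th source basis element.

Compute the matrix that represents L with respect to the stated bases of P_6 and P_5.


image of 1: 0
image of x: 2
image of x^2: 4x
image of x^3: 6x^2 + 2
image of x^4: 8x^3 + 8x
image of x^5: 10x^4 + 20x^2 + 2
image of x^6: 12x^5 + 40x^3 + 12x
each image's coordinates form column j of the matrix

the matrix is [[0, 2, 0, 2, 0, 2, 0]; [0, 0, 4, 0, 8, 0, 12]; [0, 0, 0, 6, 0, 20, 0]; [0, 0, 0, 0, 8, 0, 40]; [0, 0, 0, 0, 0, 10, 0]; [0, 0, 0, 0, 0, 0, 12]] (rows listed top to bottom)


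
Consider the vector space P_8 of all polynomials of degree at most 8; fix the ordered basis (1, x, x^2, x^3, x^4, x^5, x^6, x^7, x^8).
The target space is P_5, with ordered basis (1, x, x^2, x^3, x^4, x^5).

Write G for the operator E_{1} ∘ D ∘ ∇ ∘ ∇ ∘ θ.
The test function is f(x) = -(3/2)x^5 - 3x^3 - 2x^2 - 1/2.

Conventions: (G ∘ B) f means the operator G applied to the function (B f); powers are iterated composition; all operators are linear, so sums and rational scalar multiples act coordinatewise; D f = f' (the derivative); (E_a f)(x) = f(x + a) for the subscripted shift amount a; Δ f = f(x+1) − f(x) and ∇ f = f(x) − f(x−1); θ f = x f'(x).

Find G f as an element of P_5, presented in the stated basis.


g(x) = -450x^2 - 129

θ f = -(15/2)x^5 - 9x^3 - 4x^2
∇ θ f = -(75/2)x^4 + 75x^3 - 102x^2 + (113/2)x - 25/2
∇ ∇ θ f = -150x^3 + 450x^2 - 579x + 271
D ∇ ∇ θ f = -450x^2 + 900x - 579
E_{1} D ∇ ∇ θ f = -450x^2 - 129


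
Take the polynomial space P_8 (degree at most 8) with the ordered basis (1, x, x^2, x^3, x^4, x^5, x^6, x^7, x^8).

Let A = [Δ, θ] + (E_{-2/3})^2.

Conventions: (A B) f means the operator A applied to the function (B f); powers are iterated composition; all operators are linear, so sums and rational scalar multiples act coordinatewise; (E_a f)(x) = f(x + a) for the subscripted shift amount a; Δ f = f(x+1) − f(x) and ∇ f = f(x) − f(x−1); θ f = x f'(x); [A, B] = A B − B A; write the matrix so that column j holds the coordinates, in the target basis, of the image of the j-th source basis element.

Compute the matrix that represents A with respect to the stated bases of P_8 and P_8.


image of 1: 1
image of x: x - 1/3
image of x^2: x^2 - (2/3)x + 34/9
image of x^3: x^3 - x^2 + (34/3)x + 17/27
image of x^4: x^4 - (4/3)x^3 + (68/3)x^2 + (68/27)x + 580/81
image of x^5: x^5 - (5/3)x^4 + (340/9)x^3 + (170/27)x^2 + (2900/81)x + 191/243
image of x^6: x^6 - 2x^5 + (170/3)x^4 + (340/27)x^3 + (2900/27)x^2 + (382/81)x + 8470/729
image of x^7: x^7 - (7/3)x^6 + (238/3)x^5 + (595/27)x^4 + (20300/81)x^3 + (1337/81)x^2 + (59290/729)x - 1075/2187
image of x^8: x^8 - (8/3)x^7 + (952/9)x^6 + (952/27)x^5 + (40600/81)x^4 + (10696/243)x^3 + (237160/729)x^2 - (8600/2187)x + 118024/6561
each image's coordinates form column j of the matrix

the matrix is [[1, -1/3, 34/9, 17/27, 580/81, 191/243, 8470/729, -1075/2187, 118024/6561]; [0, 1, -2/3, 34/3, 68/27, 2900/81, 382/81, 59290/729, -8600/2187]; [0, 0, 1, -1, 68/3, 170/27, 2900/27, 1337/81, 237160/729]; [0, 0, 0, 1, -4/3, 340/9, 340/27, 20300/81, 10696/243]; [0, 0, 0, 0, 1, -5/3, 170/3, 595/27, 40600/81]; [0, 0, 0, 0, 0, 1, -2, 238/3, 952/27]; [0, 0, 0, 0, 0, 0, 1, -7/3, 952/9]; [0, 0, 0, 0, 0, 0, 0, 1, -8/3]; [0, 0, 0, 0, 0, 0, 0, 0, 1]] (rows listed top to bottom)


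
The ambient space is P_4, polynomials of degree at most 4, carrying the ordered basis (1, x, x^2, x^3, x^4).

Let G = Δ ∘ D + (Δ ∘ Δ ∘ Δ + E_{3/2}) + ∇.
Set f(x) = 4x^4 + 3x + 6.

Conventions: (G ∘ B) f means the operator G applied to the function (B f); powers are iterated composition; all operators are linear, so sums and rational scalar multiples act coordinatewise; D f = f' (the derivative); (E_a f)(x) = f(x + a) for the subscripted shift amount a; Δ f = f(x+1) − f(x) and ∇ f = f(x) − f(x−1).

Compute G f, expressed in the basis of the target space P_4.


the image equals g(x) = 4x^4 + 40x^3 + 78x^2 + 217x + 759/4

D f = 16x^3 + 3
Δ D f = 48x^2 + 48x + 16
Δ f = 16x^3 + 24x^2 + 16x + 7
Δ Δ f = 48x^2 + 96x + 56
Δ Δ Δ f = 96x + 144
E_{3/2} f = 4x^4 + 24x^3 + 54x^2 + 57x + 123/4
(Δ ∘ Δ ∘ Δ + E_{3/2}) f = 4x^4 + 24x^3 + 54x^2 + 153x + 699/4
∇ f = 16x^3 - 24x^2 + 16x - 1
(Δ ∘ D + (Δ ∘ Δ ∘ Δ + E_{3/2}) + ∇) f = 4x^4 + 40x^3 + 78x^2 + 217x + 759/4


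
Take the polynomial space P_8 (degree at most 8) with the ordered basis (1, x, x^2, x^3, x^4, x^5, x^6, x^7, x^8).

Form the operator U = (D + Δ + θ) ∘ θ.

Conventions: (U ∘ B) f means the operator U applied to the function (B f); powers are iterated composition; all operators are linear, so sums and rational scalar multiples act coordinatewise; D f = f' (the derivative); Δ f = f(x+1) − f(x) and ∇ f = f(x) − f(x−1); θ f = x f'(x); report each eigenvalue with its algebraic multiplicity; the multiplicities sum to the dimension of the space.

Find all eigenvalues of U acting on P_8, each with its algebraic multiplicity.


λ = 0 (multiplicity 1), λ = 1 (multiplicity 1), λ = 4 (multiplicity 1), λ = 9 (multiplicity 1), λ = 16 (multiplicity 1), λ = 25 (multiplicity 1), λ = 36 (multiplicity 1), λ = 49 (multiplicity 1), λ = 64 (multiplicity 1)

image of 1: 0
image of x: x + 2
image of x^2: 4x^2 + 8x + 2
image of x^3: 9x^3 + 18x^2 + 9x + 3
image of x^4: 16x^4 + 32x^3 + 24x^2 + 16x + 4
image of x^5: 25x^5 + 50x^4 + 50x^3 + 50x^2 + 25x + 5
image of x^6: 36x^6 + 72x^5 + 90x^4 + 120x^3 + 90x^2 + 36x + 6
image of x^7: 49x^7 + 98x^6 + 147x^5 + 245x^4 + 245x^3 + 147x^2 + 49x + 7
image of x^8: 64x^8 + 128x^7 + 224x^6 + 448x^5 + 560x^4 + 448x^3 + 224x^2 + 64x + 8
the matrix is upper triangular; its diagonal is (0, 1, 4, 9, 16, 25, 36, 49, 64)
for a triangular matrix the eigenvalues are the diagonal entries, with algebraic multiplicity their repetition count


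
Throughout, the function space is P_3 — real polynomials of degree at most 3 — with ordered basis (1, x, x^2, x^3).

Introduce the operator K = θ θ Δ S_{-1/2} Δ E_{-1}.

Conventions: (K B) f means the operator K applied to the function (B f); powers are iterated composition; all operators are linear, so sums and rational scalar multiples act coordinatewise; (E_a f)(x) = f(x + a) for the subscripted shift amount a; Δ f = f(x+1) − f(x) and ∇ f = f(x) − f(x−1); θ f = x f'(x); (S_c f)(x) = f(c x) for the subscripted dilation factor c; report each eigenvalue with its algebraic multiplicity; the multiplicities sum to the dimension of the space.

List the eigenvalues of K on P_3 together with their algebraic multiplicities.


image of 1: 0
image of x: 0
image of x^2: 0
image of x^3: (3/2)x
the matrix is upper triangular; its diagonal is (0, 0, 0, 0)
for a triangular matrix the eigenvalues are the diagonal entries, with algebraic multiplicity their repetition count

λ = 0 (multiplicity 4)


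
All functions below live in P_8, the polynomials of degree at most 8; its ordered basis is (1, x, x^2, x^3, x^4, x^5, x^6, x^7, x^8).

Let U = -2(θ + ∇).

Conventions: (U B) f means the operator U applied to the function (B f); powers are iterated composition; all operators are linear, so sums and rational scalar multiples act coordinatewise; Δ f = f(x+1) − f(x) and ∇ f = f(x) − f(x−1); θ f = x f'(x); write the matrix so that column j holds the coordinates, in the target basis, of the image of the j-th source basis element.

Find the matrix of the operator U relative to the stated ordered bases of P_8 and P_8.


image of 1: 0
image of x: -2x - 2
image of x^2: -4x^2 - 4x + 2
image of x^3: -6x^3 - 6x^2 + 6x - 2
image of x^4: -8x^4 - 8x^3 + 12x^2 - 8x + 2
image of x^5: -10x^5 - 10x^4 + 20x^3 - 20x^2 + 10x - 2
image of x^6: -12x^6 - 12x^5 + 30x^4 - 40x^3 + 30x^2 - 12x + 2
image of x^7: -14x^7 - 14x^6 + 42x^5 - 70x^4 + 70x^3 - 42x^2 + 14x - 2
image of x^8: -16x^8 - 16x^7 + 56x^6 - 112x^5 + 140x^4 - 112x^3 + 56x^2 - 16x + 2
each image's coordinates form column j of the matrix

the matrix is [[0, -2, 2, -2, 2, -2, 2, -2, 2]; [0, -2, -4, 6, -8, 10, -12, 14, -16]; [0, 0, -4, -6, 12, -20, 30, -42, 56]; [0, 0, 0, -6, -8, 20, -40, 70, -112]; [0, 0, 0, 0, -8, -10, 30, -70, 140]; [0, 0, 0, 0, 0, -10, -12, 42, -112]; [0, 0, 0, 0, 0, 0, -12, -14, 56]; [0, 0, 0, 0, 0, 0, 0, -14, -16]; [0, 0, 0, 0, 0, 0, 0, 0, -16]] (rows listed top to bottom)


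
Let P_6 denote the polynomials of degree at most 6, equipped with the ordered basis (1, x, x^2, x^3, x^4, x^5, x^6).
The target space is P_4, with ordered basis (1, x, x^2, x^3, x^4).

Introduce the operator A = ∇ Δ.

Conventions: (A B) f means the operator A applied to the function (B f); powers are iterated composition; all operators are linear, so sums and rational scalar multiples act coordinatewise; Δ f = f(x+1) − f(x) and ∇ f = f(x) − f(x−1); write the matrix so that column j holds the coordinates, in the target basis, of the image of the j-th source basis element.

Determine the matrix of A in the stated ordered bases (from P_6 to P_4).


the matrix is [[0, 0, 2, 0, 2, 0, 2]; [0, 0, 0, 6, 0, 10, 0]; [0, 0, 0, 0, 12, 0, 30]; [0, 0, 0, 0, 0, 20, 0]; [0, 0, 0, 0, 0, 0, 30]] (rows listed top to bottom)

image of 1: 0
image of x: 0
image of x^2: 2
image of x^3: 6x
image of x^4: 12x^2 + 2
image of x^5: 20x^3 + 10x
image of x^6: 30x^4 + 30x^2 + 2
each image's coordinates form column j of the matrix
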